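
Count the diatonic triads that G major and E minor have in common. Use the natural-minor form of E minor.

7

Diatonic triads of G major: G (I), Am (ii), Bm (iii), C (IV), D (V), Em (vi), F#dim (vii°).
Diatonic triads of E minor (natural minor): Em (i), F#dim (ii°), G (III), Am (iv), Bm (v), C (VI), D (VII).
Matching root and quality in both lists: G, Am, Bm, C, D, Em, F#dim.
That gives 7 common triads.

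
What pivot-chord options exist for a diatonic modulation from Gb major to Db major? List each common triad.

Gb, Bbm, Db, Ebm

Triads in Gb major: Gb (I), Abm (ii), Bbm (iii), Cb (IV), Db (V), Ebm (vi), Fdim (vii°).
Triads in Db major: Db (I), Ebm (ii), Fm (iii), Gb (IV), Ab (V), Bbm (vi), Cdim (vii°).
Shared triads with their functions: Gb (I in Gb major, IV in Db major); Bbm (iii in Gb major, vi in Db major); Db (V in Gb major, I in Db major); Ebm (vi in Gb major, ii in Db major).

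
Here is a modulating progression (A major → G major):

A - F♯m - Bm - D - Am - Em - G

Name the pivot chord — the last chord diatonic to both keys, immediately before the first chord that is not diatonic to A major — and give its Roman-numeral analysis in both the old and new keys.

Chords diatonic to A major: A, Bm, C♯m, D, E, F♯m, G♯dim.
Reading the progression, the first chord not in that set is Am, so the modulation leaves A major there.
The chord immediately before Am is D, which is diatonic to both keys: IV in A major and V in G major.

D — IV in A major, V in G major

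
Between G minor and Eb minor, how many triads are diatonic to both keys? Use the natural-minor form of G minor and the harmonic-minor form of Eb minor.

Diatonic triads of G minor (natural minor): Gm (i), Adim (ii°), Bb (III), Cm (iv), Dm (v), Eb (VI), F (VII).
Diatonic triads of Eb minor (harmonic minor): Ebm (i), Fdim (ii°), Gbaug (III+), Abm (iv), Bb (V), Cb (VI), Ddim (vii°).
Matching root and quality in both lists: Bb.
That gives 1 common triad.

1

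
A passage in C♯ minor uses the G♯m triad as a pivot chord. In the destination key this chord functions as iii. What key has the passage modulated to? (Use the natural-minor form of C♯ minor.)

E major

The numeral iii denotes a minor triad on scale degree 3. With G♯ on degree 3, the tonic of the new key is E.
Degree 3 carries a minor triad in major keys, so the destination is E major.
Check: the diatonic triads of E major are E (I), F♯m (ii), G♯m (iii), A (IV), B (V), C♯m (vi), D♯dim (vii°) — G♯m is indeed iii.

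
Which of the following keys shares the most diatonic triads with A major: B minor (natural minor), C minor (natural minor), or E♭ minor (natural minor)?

B minor

Triads of A major: A (I), Bm (ii), C♯m (iii), D (IV), E (V), F♯m (vi), G♯dim (vii°).
B minor (natural minor) shares 4: A, Bm, D, F♯m.
C minor (natural minor) shares 0: none.
E♭ minor (natural minor) shares 0: none.
The most common triads (4) are shared with B minor.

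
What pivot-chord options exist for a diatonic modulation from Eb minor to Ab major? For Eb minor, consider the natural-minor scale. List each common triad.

Bbm, Db

Triads in Eb minor (natural minor): Ebm (i), Fdim (ii°), Gb (III), Abm (iv), Bbm (v), Cb (VI), Db (VII).
Triads in Ab major: Ab (I), Bbm (ii), Cm (iii), Db (IV), Eb (V), Fm (vi), Gdim (vii°).
Shared triads with their functions: Bbm (v in Eb minor, ii in Ab major); Db (VII in Eb minor, IV in Ab major).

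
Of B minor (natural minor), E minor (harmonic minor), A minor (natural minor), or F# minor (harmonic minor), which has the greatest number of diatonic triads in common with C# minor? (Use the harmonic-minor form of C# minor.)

B minor

Triads of C# minor (harmonic minor): C# minor (i), D# diminished (ii°), E augmented (III+), F# minor (iv), G# major (V), A major (VI), B# diminished (vii°).
B minor (natural minor) shares 2: F#m, A.
E minor (harmonic minor) shares 1: D#dim.
A minor (natural minor) shares 0: none.
F# minor (harmonic minor) shares 1: F#m.
The most common triads (2) are shared with B minor.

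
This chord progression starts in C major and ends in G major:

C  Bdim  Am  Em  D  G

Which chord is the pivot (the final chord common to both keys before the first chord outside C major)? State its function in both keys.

Chords diatonic to C major: C, Dm, Em, F, G, Am, Bdim.
Reading the progression, the first chord not in that set is D, so the modulation leaves C major there.
The chord immediately before D is Em, which is diatonic to both keys: iii in C major and vi in G major.

Em — iii in C major, vi in G major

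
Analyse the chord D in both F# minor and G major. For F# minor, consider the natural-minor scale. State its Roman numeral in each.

VI in F# minor; V in G major

The scale of F# minor (natural minor) is F# G# A B C# D E; D is degree 6, and the triad built there (D-F#-A) is major, so it is VI.
The scale of G major is G A B C D E F#; D is degree 5, and the triad built there (D-F#-A) is major, so it is V.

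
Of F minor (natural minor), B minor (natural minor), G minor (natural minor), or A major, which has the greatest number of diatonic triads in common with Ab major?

Triads of Ab major: Ab major (I), Bb minor (ii), C minor (iii), Db major (IV), Eb major (V), F minor (vi), G diminished (vii°).
F minor (natural minor) shares 7: Ab, Bbm, Cm, Db, Eb, Fm, Gdim.
B minor (natural minor) shares 0: none.
G minor (natural minor) shares 2: Cm, Eb.
A major shares 0: none.
The most common triads (7) are shared with F minor.

F minor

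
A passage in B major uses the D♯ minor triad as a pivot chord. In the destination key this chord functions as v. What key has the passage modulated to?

The numeral v denotes a minor triad on scale degree 5. With D♯ on degree 5, the tonic of the new key is G♯.
Degree 5 carries a minor triad in natural-minor keys, so the destination is G♯ minor.
Check: the diatonic triads of G♯ minor (natural minor) are G♯m (i), A♯dim (ii°), B (III), C♯m (iv), D♯m (v), E (VI), F♯ (VII) — D♯ minor is indeed v.

G♯ minor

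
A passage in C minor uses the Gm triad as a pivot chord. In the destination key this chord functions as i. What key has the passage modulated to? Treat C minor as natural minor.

G minor

The numeral i denotes a minor triad on scale degree 1. With G on degree 1, the tonic of the new key is G.
Degree 1 carries a minor triad in minor keys, so the destination is G minor.
Check: the diatonic triads of G minor (natural minor) are Gm (i), Adim (ii°), Bb (III), Cm (iv), Dm (v), Eb (VI), F (VII) — Gm is indeed i.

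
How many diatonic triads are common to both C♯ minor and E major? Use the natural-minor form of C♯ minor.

Diatonic triads of C♯ minor (natural minor): C♯ minor (i), D♯ diminished (ii°), E major (III), F♯ minor (iv), G♯ minor (v), A major (VI), B major (VII).
Diatonic triads of E major: E major (I), F♯ minor (ii), G♯ minor (iii), A major (IV), B major (V), C♯ minor (vi), D♯ diminished (vii°).
Matching root and quality in both lists: C♯ minor, D♯ diminished, E major, F♯ minor, G♯ minor, A major, B major.
That gives 7 common triads.

7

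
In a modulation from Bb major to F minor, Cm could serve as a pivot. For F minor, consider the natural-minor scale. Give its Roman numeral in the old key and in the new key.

The scale of Bb major is Bb C D Eb F G A; C is degree 2, and the triad built there (C-Eb-G) is minor, so it is ii.
The scale of F minor (natural minor) is F G Ab Bb C Db Eb; C is degree 5, and the triad built there (C-Eb-G) is minor, so it is v.

ii in Bb major; v in F minor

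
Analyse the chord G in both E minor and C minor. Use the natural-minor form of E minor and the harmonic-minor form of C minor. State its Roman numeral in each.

III in E minor; V in C minor

The scale of E minor (natural minor) is E F# G A B C D; G is degree 3, and the triad built there (G-B-D) is major, so it is III.
The scale of C minor (harmonic minor) is C D Eb F G Ab B; G is degree 5, and the triad built there (G-B-D) is major, so it is V.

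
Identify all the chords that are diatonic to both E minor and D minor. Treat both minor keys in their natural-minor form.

Triads in E minor (natural minor): Em (i), F♯dim (ii°), G (III), Am (iv), Bm (v), C (VI), D (VII).
Triads in D minor (natural minor): Dm (i), Edim (ii°), F (III), Gm (iv), Am (v), B♭ (VI), C (VII).
Shared triads with their functions: Am (iv in E minor, v in D minor); C (VI in E minor, VII in D minor).

Am, C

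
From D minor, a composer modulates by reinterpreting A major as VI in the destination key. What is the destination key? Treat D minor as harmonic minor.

C# minor

The numeral VI denotes a major triad on scale degree 6. With A on degree 6, the tonic of the new key is C#.
Degree 6 carries a major triad in minor keys, so the destination is C# minor.
Check: the diatonic triads of C# minor (natural minor) are C#m (i), D#dim (ii°), E (III), F#m (iv), G#m (v), A (VI), B (VII) — A major is indeed VI.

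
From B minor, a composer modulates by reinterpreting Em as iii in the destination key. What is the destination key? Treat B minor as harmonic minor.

The numeral iii denotes a minor triad on scale degree 3. With E on degree 3, the tonic of the new key is C.
Degree 3 carries a minor triad in major keys, so the destination is C major.
Check: the diatonic triads of C major are C (I), Dm (ii), Em (iii), F (IV), G (V), Am (vi), Bdim (vii°) — Em is indeed iii.

C major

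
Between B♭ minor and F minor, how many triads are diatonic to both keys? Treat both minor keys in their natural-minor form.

4

Diatonic triads of B♭ minor (natural minor): B♭m (i), Cdim (ii°), D♭ (III), E♭m (iv), Fm (v), G♭ (VI), A♭ (VII).
Diatonic triads of F minor (natural minor): Fm (i), Gdim (ii°), A♭ (III), B♭m (iv), Cm (v), D♭ (VI), E♭ (VII).
Matching root and quality in both lists: B♭m, D♭, Fm, A♭.
That gives 4 common triads.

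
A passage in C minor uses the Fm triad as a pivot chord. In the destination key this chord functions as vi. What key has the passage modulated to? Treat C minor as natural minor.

The numeral vi denotes a minor triad on scale degree 6. With F on degree 6, the tonic of the new key is Ab.
Degree 6 carries a minor triad in major keys, so the destination is Ab major.
Check: the diatonic triads of Ab major are Ab (I), Bbm (ii), Cm (iii), Db (IV), Eb (V), Fm (vi), Gdim (vii°) — Fm is indeed vi.

Ab major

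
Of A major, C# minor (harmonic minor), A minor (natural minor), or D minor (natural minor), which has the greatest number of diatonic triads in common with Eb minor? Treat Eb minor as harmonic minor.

Triads of Eb minor (harmonic minor): Ebm (i), Fdim (ii°), Gbaug (III+), Abm (iv), Bb (V), Cb (VI), Ddim (vii°).
A major shares 0: none.
C# minor (harmonic minor) shares 0: none.
A minor (natural minor) shares 0: none.
D minor (natural minor) shares 1: Bb.
The most common triads (1) are shared with D minor.

D minor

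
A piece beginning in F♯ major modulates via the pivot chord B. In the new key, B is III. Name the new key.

G♯ minor

The numeral III denotes a major triad on scale degree 3. With B on degree 3, the tonic of the new key is G♯.
Degree 3 carries a major triad in natural-minor keys, so the destination is G♯ minor.
Check: the diatonic triads of G♯ minor (natural minor) are G♯m (i), A♯dim (ii°), B (III), C♯m (iv), D♯m (v), E (VI), F♯ (VII) — B is indeed III.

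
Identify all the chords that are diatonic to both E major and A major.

Triads in E major: E major (I), F# minor (ii), G# minor (iii), A major (IV), B major (V), C# minor (vi), D# diminished (vii°).
Triads in A major: A major (I), B minor (ii), C# minor (iii), D major (IV), E major (V), F# minor (vi), G# diminished (vii°).
Shared triads with their functions: E major (I in E major, V in A major); F# minor (ii in E major, vi in A major); A major (IV in E major, I in A major); C# minor (vi in E major, iii in A major).

E, F#m, A, C#m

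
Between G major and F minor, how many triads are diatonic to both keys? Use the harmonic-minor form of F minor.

1

Diatonic triads of G major: G major (I), A minor (ii), B minor (iii), C major (IV), D major (V), E minor (vi), F# diminished (vii°).
Diatonic triads of F minor (harmonic minor): F minor (i), G diminished (ii°), Ab augmented (III+), Bb minor (iv), C major (V), Db major (VI), E diminished (vii°).
Matching root and quality in both lists: C major.
That gives 1 common triad.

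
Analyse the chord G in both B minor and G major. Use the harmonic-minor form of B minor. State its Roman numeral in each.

VI in B minor; I in G major

The scale of B minor (harmonic minor) is B C# D E F# G A#; G is degree 6, and the triad built there (G-B-D) is major, so it is VI.
The scale of G major is G A B C D E F#; G is degree 1, and the triad built there (G-B-D) is major, so it is I.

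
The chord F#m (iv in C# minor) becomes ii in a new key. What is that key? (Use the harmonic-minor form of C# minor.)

The numeral ii denotes a minor triad on scale degree 2. With F# on degree 2, the tonic of the new key is E.
Degree 2 carries a minor triad in major keys, so the destination is E major.
Check: the diatonic triads of E major are E (I), F#m (ii), G#m (iii), A (IV), B (V), C#m (vi), D#dim (vii°) — F#m is indeed ii.

E major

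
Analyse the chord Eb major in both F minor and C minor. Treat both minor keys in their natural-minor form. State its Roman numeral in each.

The scale of F minor (natural minor) is F G Ab Bb C Db Eb; Eb is degree 7, and the triad built there (Eb-G-Bb) is major, so it is VII.
The scale of C minor (natural minor) is C D Eb F G Ab Bb; Eb is degree 3, and the triad built there (Eb-G-Bb) is major, so it is III.

VII in F minor; III in C minor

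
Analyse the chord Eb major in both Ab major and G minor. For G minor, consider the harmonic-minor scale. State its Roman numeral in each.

V in Ab major; VI in G minor

The scale of Ab major is Ab Bb C Db Eb F G; Eb is degree 5, and the triad built there (Eb-G-Bb) is major, so it is V.
The scale of G minor (harmonic minor) is G A Bb C D Eb F#; Eb is degree 6, and the triad built there (Eb-G-Bb) is major, so it is VI.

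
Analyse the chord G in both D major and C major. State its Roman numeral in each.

IV in D major; V in C major

The scale of D major is D E F# G A B C#; G is degree 4, and the triad built there (G-B-D) is major, so it is IV.
The scale of C major is C D E F G A B; G is degree 5, and the triad built there (G-B-D) is major, so it is V.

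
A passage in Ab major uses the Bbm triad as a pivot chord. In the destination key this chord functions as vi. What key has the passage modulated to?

Db major

The numeral vi denotes a minor triad on scale degree 6. With Bb on degree 6, the tonic of the new key is Db.
Degree 6 carries a minor triad in major keys, so the destination is Db major.
Check: the diatonic triads of Db major are Db (I), Ebm (ii), Fm (iii), Gb (IV), Ab (V), Bbm (vi), Cdim (vii°) — Bbm is indeed vi.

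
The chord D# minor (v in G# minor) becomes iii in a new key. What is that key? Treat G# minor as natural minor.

The numeral iii denotes a minor triad on scale degree 3. With D# on degree 3, the tonic of the new key is B.
Degree 3 carries a minor triad in major keys, so the destination is B major.
Check: the diatonic triads of B major are B (I), C#m (ii), D#m (iii), E (IV), F# (V), G#m (vi), A#dim (vii°) — D# minor is indeed iii.

B major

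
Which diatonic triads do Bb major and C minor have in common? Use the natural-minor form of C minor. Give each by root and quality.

Triads in Bb major: Bb (I), Cm (ii), Dm (iii), Eb (IV), F (V), Gm (vi), Adim (vii°).
Triads in C minor (natural minor): Cm (i), Ddim (ii°), Eb (III), Fm (iv), Gm (v), Ab (VI), Bb (VII).
Shared triads with their functions: Bb (I in Bb major, VII in C minor); Cm (ii in Bb major, i in C minor); Eb (IV in Bb major, III in C minor); Gm (vi in Bb major, v in C minor).

Bb, Cm, Eb, Gm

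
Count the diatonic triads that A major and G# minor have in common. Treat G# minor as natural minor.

Diatonic triads of A major: A major (I), B minor (ii), C# minor (iii), D major (IV), E major (V), F# minor (vi), G# diminished (vii°).
Diatonic triads of G# minor (natural minor): G# minor (i), A# diminished (ii°), B major (III), C# minor (iv), D# minor (v), E major (VI), F# major (VII).
Matching root and quality in both lists: C# minor, E major.
That gives 2 common triads.

2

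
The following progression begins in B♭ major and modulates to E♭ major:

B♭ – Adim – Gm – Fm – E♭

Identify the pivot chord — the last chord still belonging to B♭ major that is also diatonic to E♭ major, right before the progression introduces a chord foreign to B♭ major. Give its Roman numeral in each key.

Gm — vi in B♭ major, iii in E♭ major

Chords diatonic to B♭ major: B♭, Cm, Dm, E♭, F, Gm, Adim.
Reading the progression, the first chord not in that set is Fm, so the modulation leaves B♭ major there.
The chord immediately before Fm is Gm, which is diatonic to both keys: vi in B♭ major and iii in E♭ major.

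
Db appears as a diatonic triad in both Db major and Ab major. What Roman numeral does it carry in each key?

The scale of Db major is Db Eb F Gb Ab Bb C; Db is degree 1, and the triad built there (Db-F-Ab) is major, so it is I.
The scale of Ab major is Ab Bb C Db Eb F G; Db is degree 4, and the triad built there (Db-F-Ab) is major, so it is IV.

I in Db major; IV in Ab major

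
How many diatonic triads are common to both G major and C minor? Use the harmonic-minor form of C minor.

Diatonic triads of G major: G (I), Am (ii), Bm (iii), C (IV), D (V), Em (vi), F♯dim (vii°).
Diatonic triads of C minor (harmonic minor): Cm (i), Ddim (ii°), E♭aug (III+), Fm (iv), G (V), A♭ (VI), Bdim (vii°).
Matching root and quality in both lists: G.
That gives 1 common triad.

1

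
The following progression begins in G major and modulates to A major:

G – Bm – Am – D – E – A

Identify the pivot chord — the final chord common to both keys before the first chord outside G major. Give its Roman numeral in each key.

D — V in G major, IV in A major

Chords diatonic to G major: G, Am, Bm, C, D, Em, F#dim.
Reading the progression, the first chord not in that set is E, so the modulation leaves G major there.
The chord immediately before E is D, which is diatonic to both keys: V in G major and IV in A major.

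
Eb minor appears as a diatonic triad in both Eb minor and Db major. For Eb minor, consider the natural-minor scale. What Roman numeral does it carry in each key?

i in Eb minor; ii in Db major

The scale of Eb minor (natural minor) is Eb F Gb Ab Bb Cb Db; Eb is degree 1, and the triad built there (Eb-Gb-Bb) is minor, so it is i.
The scale of Db major is Db Eb F Gb Ab Bb C; Eb is degree 2, and the triad built there (Eb-Gb-Bb) is minor, so it is ii.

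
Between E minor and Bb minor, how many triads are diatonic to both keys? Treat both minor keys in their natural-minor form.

0

Diatonic triads of E minor (natural minor): Em (i), F#dim (ii°), G (III), Am (iv), Bm (v), C (VI), D (VII).
Diatonic triads of Bb minor (natural minor): Bbm (i), Cdim (ii°), Db (III), Ebm (iv), Fm (v), Gb (VI), Ab (VII).
No triad has the same root and quality in both keys.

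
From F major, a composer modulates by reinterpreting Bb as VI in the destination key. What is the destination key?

The numeral VI denotes a major triad on scale degree 6. With Bb on degree 6, the tonic of the new key is D.
Degree 6 carries a major triad in minor keys, so the destination is D minor.
Check: the diatonic triads of D minor (natural minor) are Dm (i), Edim (ii°), F (III), Gm (iv), Am (v), Bb (VI), C (VII) — Bb is indeed VI.

D minor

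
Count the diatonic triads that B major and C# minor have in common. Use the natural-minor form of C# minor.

Diatonic triads of B major: B (I), C#m (ii), D#m (iii), E (IV), F# (V), G#m (vi), A#dim (vii°).
Diatonic triads of C# minor (natural minor): C#m (i), D#dim (ii°), E (III), F#m (iv), G#m (v), A (VI), B (VII).
Matching root and quality in both lists: B, C#m, E, G#m.
That gives 4 common triads.

4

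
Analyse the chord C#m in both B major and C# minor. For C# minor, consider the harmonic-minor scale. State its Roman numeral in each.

ii in B major; i in C# minor

The scale of B major is B C# D# E F# G# A#; C# is degree 2, and the triad built there (C#-E-G#) is minor, so it is ii.
The scale of C# minor (harmonic minor) is C# D# E F# G# A B#; C# is degree 1, and the triad built there (C#-E-G#) is minor, so it is i.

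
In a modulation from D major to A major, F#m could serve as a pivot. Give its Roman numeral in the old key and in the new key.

iii in D major; vi in A major

The scale of D major is D E F# G A B C#; F# is degree 3, and the triad built there (F#-A-C#) is minor, so it is iii.
The scale of A major is A B C# D E F# G#; F# is degree 6, and the triad built there (F#-A-C#) is minor, so it is vi.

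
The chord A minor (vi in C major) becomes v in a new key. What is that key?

The numeral v denotes a minor triad on scale degree 5. With A on degree 5, the tonic of the new key is D.
Degree 5 carries a minor triad in natural-minor keys, so the destination is D minor.
Check: the diatonic triads of D minor (natural minor) are Dm (i), Edim (ii°), F (III), Gm (iv), Am (v), Bb (VI), C (VII) — A minor is indeed v.

D minor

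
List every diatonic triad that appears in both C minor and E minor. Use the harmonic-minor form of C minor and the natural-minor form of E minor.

G

Triads in C minor (harmonic minor): C minor (i), D diminished (ii°), Eb augmented (III+), F minor (iv), G major (V), Ab major (VI), B diminished (vii°).
Triads in E minor (natural minor): E minor (i), F# diminished (ii°), G major (III), A minor (iv), B minor (v), C major (VI), D major (VII).
Shared triads with their functions: G major (V in C minor, III in E minor).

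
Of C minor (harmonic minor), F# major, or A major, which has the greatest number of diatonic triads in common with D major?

Triads of D major: D (I), Em (ii), F#m (iii), G (IV), A (V), Bm (vi), C#dim (vii°).
C minor (harmonic minor) shares 1: G.
F# major shares 0: none.
A major shares 4: D, F#m, A, Bm.
The most common triads (4) are shared with A major.

A major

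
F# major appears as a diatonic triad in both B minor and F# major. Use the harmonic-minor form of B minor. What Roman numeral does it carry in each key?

The scale of B minor (harmonic minor) is B C# D E F# G A#; F# is degree 5, and the triad built there (F#-A#-C#) is major, so it is V.
The scale of F# major is F# G# A# B C# D# E#; F# is degree 1, and the triad built there (F#-A#-C#) is major, so it is I.

V in B minor; I in F# major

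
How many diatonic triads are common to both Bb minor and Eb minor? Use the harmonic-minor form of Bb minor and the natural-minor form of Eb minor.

Diatonic triads of Bb minor (harmonic minor): Bbm (i), Cdim (ii°), Dbaug (III+), Ebm (iv), F (V), Gb (VI), Adim (vii°).
Diatonic triads of Eb minor (natural minor): Ebm (i), Fdim (ii°), Gb (III), Abm (iv), Bbm (v), Cb (VI), Db (VII).
Matching root and quality in both lists: Bbm, Ebm, Gb.
That gives 3 common triads.

3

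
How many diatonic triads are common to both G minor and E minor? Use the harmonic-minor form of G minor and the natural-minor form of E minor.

2

Diatonic triads of G minor (harmonic minor): G minor (i), A diminished (ii°), Bb augmented (III+), C minor (iv), D major (V), Eb major (VI), F# diminished (vii°).
Diatonic triads of E minor (natural minor): E minor (i), F# diminished (ii°), G major (III), A minor (iv), B minor (v), C major (VI), D major (VII).
Matching root and quality in both lists: D major, F# diminished.
That gives 2 common triads.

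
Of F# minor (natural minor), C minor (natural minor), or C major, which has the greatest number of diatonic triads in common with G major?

C major

Triads of G major: G major (I), A minor (ii), B minor (iii), C major (IV), D major (V), E minor (vi), F# diminished (vii°).
F# minor (natural minor) shares 2: Bm, D.
C minor (natural minor) shares 0: none.
C major shares 4: G, Am, C, Em.
The most common triads (4) are shared with C major.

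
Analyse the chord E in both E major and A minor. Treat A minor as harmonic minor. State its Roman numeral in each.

The scale of E major is E F♯ G♯ A B C♯ D♯; E is degree 1, and the triad built there (E-G♯-B) is major, so it is I.
The scale of A minor (harmonic minor) is A B C D E F G♯; E is degree 5, and the triad built there (E-G♯-B) is major, so it is V.

I in E major; V in A minor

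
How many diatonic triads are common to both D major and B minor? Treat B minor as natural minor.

7

Diatonic triads of D major: D (I), Em (ii), F#m (iii), G (IV), A (V), Bm (vi), C#dim (vii°).
Diatonic triads of B minor (natural minor): Bm (i), C#dim (ii°), D (III), Em (iv), F#m (v), G (VI), A (VII).
Matching root and quality in both lists: D, Em, F#m, G, A, Bm, C#dim.
That gives 7 common triads.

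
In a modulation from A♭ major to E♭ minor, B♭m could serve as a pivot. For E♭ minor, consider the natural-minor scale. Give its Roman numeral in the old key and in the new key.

The scale of A♭ major is A♭ B♭ C D♭ E♭ F G; B♭ is degree 2, and the triad built there (B♭-D♭-F) is minor, so it is ii.
The scale of E♭ minor (natural minor) is E♭ F G♭ A♭ B♭ C♭ D♭; B♭ is degree 5, and the triad built there (B♭-D♭-F) is minor, so it is v.

ii in A♭ major; v in E♭ minor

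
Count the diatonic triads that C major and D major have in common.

2

Diatonic triads of C major: C (I), Dm (ii), Em (iii), F (IV), G (V), Am (vi), Bdim (vii°).
Diatonic triads of D major: D (I), Em (ii), F♯m (iii), G (IV), A (V), Bm (vi), C♯dim (vii°).
Matching root and quality in both lists: Em, G.
That gives 2 common triads.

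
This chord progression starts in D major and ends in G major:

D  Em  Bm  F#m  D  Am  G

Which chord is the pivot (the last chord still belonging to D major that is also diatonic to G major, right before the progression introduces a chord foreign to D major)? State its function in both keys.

Chords diatonic to D major: D, Em, F#m, G, A, Bm, C#dim.
Reading the progression, the first chord not in that set is Am, so the modulation leaves D major there.
The chord immediately before Am is D, which is diatonic to both keys: I in D major and V in G major.

D — I in D major, V in G major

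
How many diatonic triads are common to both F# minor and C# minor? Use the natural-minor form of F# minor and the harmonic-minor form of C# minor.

3

Diatonic triads of F# minor (natural minor): F#m (i), G#dim (ii°), A (III), Bm (iv), C#m (v), D (VI), E (VII).
Diatonic triads of C# minor (harmonic minor): C#m (i), D#dim (ii°), Eaug (III+), F#m (iv), G# (V), A (VI), B#dim (vii°).
Matching root and quality in both lists: F#m, A, C#m.
That gives 3 common triads.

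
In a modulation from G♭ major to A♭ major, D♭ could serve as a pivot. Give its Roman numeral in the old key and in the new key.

V in G♭ major; IV in A♭ major

The scale of G♭ major is G♭ A♭ B♭ C♭ D♭ E♭ F; D♭ is degree 5, and the triad built there (D♭-F-A♭) is major, so it is V.
The scale of A♭ major is A♭ B♭ C D♭ E♭ F G; D♭ is degree 4, and the triad built there (D♭-F-A♭) is major, so it is IV.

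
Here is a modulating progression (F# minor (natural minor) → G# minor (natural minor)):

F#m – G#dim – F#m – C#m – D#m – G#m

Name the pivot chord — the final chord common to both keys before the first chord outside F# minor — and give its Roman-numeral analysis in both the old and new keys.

C#m — v in F# minor, iv in G# minor

Chords diatonic to F# minor: F#m, G#dim, A, Bm, C#m, D, E.
Reading the progression, the first chord not in that set is D#m, so the modulation leaves F# minor there.
The chord immediately before D#m is C#m, which is diatonic to both keys: v in F# minor and iv in G# minor.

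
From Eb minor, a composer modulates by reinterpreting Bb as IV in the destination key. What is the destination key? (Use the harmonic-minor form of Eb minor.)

The numeral IV denotes a major triad on scale degree 4. With Bb on degree 4, the tonic of the new key is F.
Degree 4 carries a major triad in major keys, so the destination is F major.
Check: the diatonic triads of F major are F (I), Gm (ii), Am (iii), Bb (IV), C (V), Dm (vi), Edim (vii°) — Bb is indeed IV.

F major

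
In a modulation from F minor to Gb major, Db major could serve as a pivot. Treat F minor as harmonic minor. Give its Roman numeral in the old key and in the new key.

VI in F minor; V in Gb major

The scale of F minor (harmonic minor) is F G Ab Bb C Db E; Db is degree 6, and the triad built there (Db-F-Ab) is major, so it is VI.
The scale of Gb major is Gb Ab Bb Cb Db Eb F; Db is degree 5, and the triad built there (Db-F-Ab) is major, so it is V.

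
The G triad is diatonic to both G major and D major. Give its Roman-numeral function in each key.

I in G major; IV in D major

The scale of G major is G A B C D E F#; G is degree 1, and the triad built there (G-B-D) is major, so it is I.
The scale of D major is D E F# G A B C#; G is degree 4, and the triad built there (G-B-D) is major, so it is IV.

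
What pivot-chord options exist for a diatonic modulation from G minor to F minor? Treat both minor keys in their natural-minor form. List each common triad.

Cm, E♭

Triads in G minor (natural minor): Gm (i), Adim (ii°), B♭ (III), Cm (iv), Dm (v), E♭ (VI), F (VII).
Triads in F minor (natural minor): Fm (i), Gdim (ii°), A♭ (III), B♭m (iv), Cm (v), D♭ (VI), E♭ (VII).
Shared triads with their functions: Cm (iv in G minor, v in F minor); E♭ (VI in G minor, VII in F minor).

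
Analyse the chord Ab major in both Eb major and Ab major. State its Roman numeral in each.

The scale of Eb major is Eb F G Ab Bb C D; Ab is degree 4, and the triad built there (Ab-C-Eb) is major, so it is IV.
The scale of Ab major is Ab Bb C Db Eb F G; Ab is degree 1, and the triad built there (Ab-C-Eb) is major, so it is I.

IV in Eb major; I in Ab major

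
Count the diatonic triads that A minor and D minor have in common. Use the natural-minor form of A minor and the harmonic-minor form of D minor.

1

Diatonic triads of A minor (natural minor): Am (i), Bdim (ii°), C (III), Dm (iv), Em (v), F (VI), G (VII).
Diatonic triads of D minor (harmonic minor): Dm (i), Edim (ii°), Faug (III+), Gm (iv), A (V), Bb (VI), C#dim (vii°).
Matching root and quality in both lists: Dm.
That gives 1 common triad.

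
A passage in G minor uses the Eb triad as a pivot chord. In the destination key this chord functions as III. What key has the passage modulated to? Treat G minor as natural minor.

The numeral III denotes a major triad on scale degree 3. With Eb on degree 3, the tonic of the new key is C.
Degree 3 carries a major triad in natural-minor keys, so the destination is C minor.
Check: the diatonic triads of C minor (natural minor) are Cm (i), Ddim (ii°), Eb (III), Fm (iv), Gm (v), Ab (VI), Bb (VII) — Eb is indeed III.

C minor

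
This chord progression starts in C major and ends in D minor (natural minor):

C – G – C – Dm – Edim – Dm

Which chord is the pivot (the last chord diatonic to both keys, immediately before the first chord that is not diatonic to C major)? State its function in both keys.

Dm — ii in C major, i in D minor

Chords diatonic to C major: C, Dm, Em, F, G, Am, Bdim.
Reading the progression, the first chord not in that set is Edim, so the modulation leaves C major there.
The chord immediately before Edim is Dm, which is diatonic to both keys: ii in C major and i in D minor.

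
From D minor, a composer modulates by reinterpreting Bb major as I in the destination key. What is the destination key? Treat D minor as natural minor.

Bb major

The numeral I denotes a major triad on scale degree 1. With Bb on degree 1, the tonic of the new key is Bb.
Degree 1 carries a major triad in major keys, so the destination is Bb major.
Check: the diatonic triads of Bb major are Bb (I), Cm (ii), Dm (iii), Eb (IV), F (V), Gm (vi), Adim (vii°) — Bb major is indeed I.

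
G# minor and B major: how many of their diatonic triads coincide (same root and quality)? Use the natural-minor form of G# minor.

7

Diatonic triads of G# minor (natural minor): G# minor (i), A# diminished (ii°), B major (III), C# minor (iv), D# minor (v), E major (VI), F# major (VII).
Diatonic triads of B major: B major (I), C# minor (ii), D# minor (iii), E major (IV), F# major (V), G# minor (vi), A# diminished (vii°).
Matching root and quality in both lists: G# minor, A# diminished, B major, C# minor, D# minor, E major, F# major.
That gives 7 common triads.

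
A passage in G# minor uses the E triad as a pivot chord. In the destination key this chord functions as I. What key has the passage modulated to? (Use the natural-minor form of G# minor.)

The numeral I denotes a major triad on scale degree 1. With E on degree 1, the tonic of the new key is E.
Degree 1 carries a major triad in major keys, so the destination is E major.
Check: the diatonic triads of E major are E (I), F#m (ii), G#m (iii), A (IV), B (V), C#m (vi), D#dim (vii°) — E is indeed I.

E major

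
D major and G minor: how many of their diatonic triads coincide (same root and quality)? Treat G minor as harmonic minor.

1

Diatonic triads of D major: D major (I), E minor (ii), F# minor (iii), G major (IV), A major (V), B minor (vi), C# diminished (vii°).
Diatonic triads of G minor (harmonic minor): G minor (i), A diminished (ii°), Bb augmented (III+), C minor (iv), D major (V), Eb major (VI), F# diminished (vii°).
Matching root and quality in both lists: D major.
That gives 1 common triad.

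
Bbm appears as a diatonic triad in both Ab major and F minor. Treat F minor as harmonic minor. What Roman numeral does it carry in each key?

ii in Ab major; iv in F minor

The scale of Ab major is Ab Bb C Db Eb F G; Bb is degree 2, and the triad built there (Bb-Db-F) is minor, so it is ii.
The scale of F minor (harmonic minor) is F G Ab Bb C Db E; Bb is degree 4, and the triad built there (Bb-Db-F) is minor, so it is iv.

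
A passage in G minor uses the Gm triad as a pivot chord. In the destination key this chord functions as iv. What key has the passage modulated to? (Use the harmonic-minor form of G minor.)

D minor

The numeral iv denotes a minor triad on scale degree 4. With G on degree 4, the tonic of the new key is D.
Degree 4 carries a minor triad in minor keys, so the destination is D minor.
Check: the diatonic triads of D minor (natural minor) are Dm (i), Edim (ii°), F (III), Gm (iv), Am (v), Bb (VI), C (VII) — Gm is indeed iv.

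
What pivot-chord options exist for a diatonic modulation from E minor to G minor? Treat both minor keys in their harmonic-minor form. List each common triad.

F♯dim

Triads in E minor (harmonic minor): Em (i), F♯dim (ii°), Gaug (III+), Am (iv), B (V), C (VI), D♯dim (vii°).
Triads in G minor (harmonic minor): Gm (i), Adim (ii°), B♭aug (III+), Cm (iv), D (V), E♭ (VI), F♯dim (vii°).
Shared triads with their functions: F♯dim (ii° in E minor, vii° in G minor).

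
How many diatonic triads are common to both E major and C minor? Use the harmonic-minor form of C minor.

0

Diatonic triads of E major: E (I), F#m (ii), G#m (iii), A (IV), B (V), C#m (vi), D#dim (vii°).
Diatonic triads of C minor (harmonic minor): Cm (i), Ddim (ii°), Ebaug (III+), Fm (iv), G (V), Ab (VI), Bdim (vii°).
No triad has the same root and quality in both keys.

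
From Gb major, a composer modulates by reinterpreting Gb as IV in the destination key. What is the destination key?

Db major

The numeral IV denotes a major triad on scale degree 4. With Gb on degree 4, the tonic of the new key is Db.
Degree 4 carries a major triad in major keys, so the destination is Db major.
Check: the diatonic triads of Db major are Db (I), Ebm (ii), Fm (iii), Gb (IV), Ab (V), Bbm (vi), Cdim (vii°) — Gb is indeed IV.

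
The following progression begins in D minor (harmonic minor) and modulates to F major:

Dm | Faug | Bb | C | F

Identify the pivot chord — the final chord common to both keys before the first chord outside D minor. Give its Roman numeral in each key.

Chords diatonic to D minor: Dm, Edim, Faug, Gm, A, Bb, C#dim.
Reading the progression, the first chord not in that set is C, so the modulation leaves D minor there.
The chord immediately before C is Bb, which is diatonic to both keys: VI in D minor and IV in F major.

Bb — VI in D minor, IV in F major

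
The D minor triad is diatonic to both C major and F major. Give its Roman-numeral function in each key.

The scale of C major is C D E F G A B; D is degree 2, and the triad built there (D-F-A) is minor, so it is ii.
The scale of F major is F G A B♭ C D E; D is degree 6, and the triad built there (D-F-A) is minor, so it is vi.

ii in C major; vi in F major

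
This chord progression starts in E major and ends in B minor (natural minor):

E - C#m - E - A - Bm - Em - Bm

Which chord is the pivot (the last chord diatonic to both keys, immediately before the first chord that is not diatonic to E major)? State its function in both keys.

A — IV in E major, VII in B minor

Chords diatonic to E major: E, F#m, G#m, A, B, C#m, D#dim.
Reading the progression, the first chord not in that set is Bm, so the modulation leaves E major there.
The chord immediately before Bm is A, which is diatonic to both keys: IV in E major and VII in B minor.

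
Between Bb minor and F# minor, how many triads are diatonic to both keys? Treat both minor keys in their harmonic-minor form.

0

Diatonic triads of Bb minor (harmonic minor): Bb minor (i), C diminished (ii°), Db augmented (III+), Eb minor (iv), F major (V), Gb major (VI), A diminished (vii°).
Diatonic triads of F# minor (harmonic minor): F# minor (i), G# diminished (ii°), A augmented (III+), B minor (iv), C# major (V), D major (VI), E# diminished (vii°).
No triad has the same root and quality in both keys.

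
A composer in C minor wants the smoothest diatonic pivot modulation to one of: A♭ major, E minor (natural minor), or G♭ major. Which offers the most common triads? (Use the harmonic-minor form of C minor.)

A♭ major

Triads of C minor (harmonic minor): Cm (i), Ddim (ii°), E♭aug (III+), Fm (iv), G (V), A♭ (VI), Bdim (vii°).
A♭ major shares 3: Cm, Fm, A♭.
E minor (natural minor) shares 1: G.
G♭ major shares 0: none.
The most common triads (3) are shared with A♭ major.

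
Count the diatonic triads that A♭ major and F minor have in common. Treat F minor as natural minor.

7

Diatonic triads of A♭ major: A♭ (I), B♭m (ii), Cm (iii), D♭ (IV), E♭ (V), Fm (vi), Gdim (vii°).
Diatonic triads of F minor (natural minor): Fm (i), Gdim (ii°), A♭ (III), B♭m (iv), Cm (v), D♭ (VI), E♭ (VII).
Matching root and quality in both lists: A♭, B♭m, Cm, D♭, E♭, Fm, Gdim.
That gives 7 common triads.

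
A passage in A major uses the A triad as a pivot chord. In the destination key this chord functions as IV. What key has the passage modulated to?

The numeral IV denotes a major triad on scale degree 4. With A on degree 4, the tonic of the new key is E.
Degree 4 carries a major triad in major keys, so the destination is E major.
Check: the diatonic triads of E major are E (I), F#m (ii), G#m (iii), A (IV), B (V), C#m (vi), D#dim (vii°) — A is indeed IV.

E major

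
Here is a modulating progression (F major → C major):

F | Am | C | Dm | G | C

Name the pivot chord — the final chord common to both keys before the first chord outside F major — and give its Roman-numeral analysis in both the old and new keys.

Dm — vi in F major, ii in C major

Chords diatonic to F major: F, Gm, Am, B♭, C, Dm, Edim.
Reading the progression, the first chord not in that set is G, so the modulation leaves F major there.
The chord immediately before G is Dm, which is diatonic to both keys: vi in F major and ii in C major.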